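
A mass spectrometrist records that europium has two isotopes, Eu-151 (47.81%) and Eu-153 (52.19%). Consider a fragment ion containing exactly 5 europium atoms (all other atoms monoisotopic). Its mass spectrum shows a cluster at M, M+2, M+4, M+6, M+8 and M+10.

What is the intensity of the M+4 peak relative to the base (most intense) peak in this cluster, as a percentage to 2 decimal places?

Binomial terms of (0.4781 + 0.5219)^5: M 0.0250, M+2 0.1363, M+4 0.2977, M+6 0.3249, M+8 0.1774, M+10 0.0387 → M+6 is the base peak.
P(M+6) = C(5,3) × 0.4781^2 × 0.5219^3 = 10 × 0.22857961 × 0.14215492 = 0.324937 (base)
P(M+4) = C(5,2) × 0.4781^3 × 0.5219^2 = 10 × 0.10928391 × 0.27237961 = 0.297667
Relative intensity = 0.297667 / 0.324937 × 100 = 91.61

91.61%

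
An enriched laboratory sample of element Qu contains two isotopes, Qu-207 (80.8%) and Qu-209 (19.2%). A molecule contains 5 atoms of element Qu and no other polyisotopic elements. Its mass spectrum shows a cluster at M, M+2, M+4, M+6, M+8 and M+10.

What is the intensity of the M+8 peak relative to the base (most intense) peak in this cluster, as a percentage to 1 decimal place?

1.3%

Term probabilities: M 0.3444, M+2 0.4092, M+4 0.1945, M+6 0.0462, M+8 0.0055, M+10 0.0003. Base peak = M+2.
P(M+2) = C(5,1) × 0.808^4 × 0.192^1 = 5 × 0.4262314 × 0.1920 = 0.409182 (base)
P(M+8) = C(5,4) × 0.808^1 × 0.192^4 = 5 × 0.8080 × 0.00135895 = 0.005490
Relative intensity = 0.005490 / 0.409182 × 100 = 1.3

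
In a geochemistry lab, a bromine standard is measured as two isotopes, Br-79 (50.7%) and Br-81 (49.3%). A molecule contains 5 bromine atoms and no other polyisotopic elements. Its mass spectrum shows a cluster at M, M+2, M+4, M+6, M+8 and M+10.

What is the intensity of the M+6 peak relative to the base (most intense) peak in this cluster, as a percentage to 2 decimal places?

(0.507 + 0.493)^5 gives M 0.0335, M+2 0.1629, M+4 0.3168, M+6 0.3080, M+8 0.1497, M+10 0.0291; the largest is M+4.
P(M+4) = C(5,2) × 0.507^3 × 0.493^2 = 10 × 0.13032384 × 0.243049 = 0.316751 (base)
P(M+6) = C(5,3) × 0.507^2 × 0.493^3 = 10 × 0.257049 × 0.11982316 = 0.308004
Relative intensity = 0.308004 / 0.316751 × 100 = 97.24

97.24%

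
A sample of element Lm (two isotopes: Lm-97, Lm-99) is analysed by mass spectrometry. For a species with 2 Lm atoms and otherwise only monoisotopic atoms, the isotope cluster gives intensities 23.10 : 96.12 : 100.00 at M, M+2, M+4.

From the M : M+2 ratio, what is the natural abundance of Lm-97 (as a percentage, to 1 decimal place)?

If p is the fraction of Lm that is Lm-97, then I(M+2)/I(M) = [C(2,1)·p^1·(1−p)] / p^2 = 2·(1−p)/p = 96.12/23.10 = 4.1610
(1−p)/p = 4.1610/2 = 2.0805  ⇒  p = 1/(1 + 2.0805) = 0.3246
Lm-97: 32.5%, Lm-99: 67.5%.

32.5%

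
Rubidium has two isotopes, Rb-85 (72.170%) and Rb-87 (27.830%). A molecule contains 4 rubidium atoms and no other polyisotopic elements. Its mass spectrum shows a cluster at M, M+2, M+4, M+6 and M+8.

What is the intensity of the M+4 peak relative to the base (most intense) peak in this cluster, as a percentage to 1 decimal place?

57.8%

(0.72170 + 0.27830)^4 gives M 0.2713, M+2 0.4184, M+4 0.2420, M+6 0.0622, M+8 0.0060; the largest is M+2.
P(M+2) = C(4,1) × 0.72170^3 × 0.27830^1 = 4 × 0.37589809 × 0.2783 = 0.418450 (base)
P(M+4) = C(4,2) × 0.72170^2 × 0.27830^2 = 6 × 0.52085089 × 0.07745089 = 0.242042
Relative intensity = 0.242042 / 0.418450 × 100 = 57.8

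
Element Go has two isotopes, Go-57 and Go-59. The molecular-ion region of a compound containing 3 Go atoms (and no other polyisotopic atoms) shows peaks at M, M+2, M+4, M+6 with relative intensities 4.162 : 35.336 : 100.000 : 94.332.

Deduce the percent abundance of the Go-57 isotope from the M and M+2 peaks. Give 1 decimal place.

26.1%

Write p for the Go-57 fraction. I(M+2)/I(M) = [C(3,1)·p^2·(1−p)] / p^3 = 3·(1−p)/p = 35.336/4.162 = 8.4901
(1−p)/p = 8.4901/3 = 2.8300  ⇒  p = 1/(1 + 2.8300) = 0.2611
Go-57: 26.1%, Go-59: 73.9%.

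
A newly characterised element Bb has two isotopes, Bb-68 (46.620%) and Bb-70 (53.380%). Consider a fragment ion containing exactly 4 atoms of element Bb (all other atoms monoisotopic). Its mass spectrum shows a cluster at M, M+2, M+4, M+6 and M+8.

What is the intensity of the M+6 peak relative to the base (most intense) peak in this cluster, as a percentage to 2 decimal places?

Term probabilities: M 0.0472, M+2 0.2163, M+4 0.3716, M+6 0.2836, M+8 0.0812. Base peak = M+4.
P(M+4) = C(4,2) × 0.46620^2 × 0.53380^2 = 6 × 0.21734244 × 0.28494244 = 0.371581 (base)
P(M+6) = C(4,3) × 0.46620^1 × 0.53380^3 = 4 × 0.4662 × 0.15210227 = 0.283640
Relative intensity = 0.283640 / 0.371581 × 100 = 76.33

76.33%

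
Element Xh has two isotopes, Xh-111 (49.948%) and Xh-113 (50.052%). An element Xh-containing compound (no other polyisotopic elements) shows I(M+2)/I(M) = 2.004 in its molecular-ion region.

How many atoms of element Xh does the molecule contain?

2

With n Xh atoms, P(M+2)/P(M) = C(n,1)·p^(n−1)q / p^n = n·q/p = n · 0.50052/0.49948.
n = 2.004 × 0.49948/0.50052 = 2.00 ≈ 2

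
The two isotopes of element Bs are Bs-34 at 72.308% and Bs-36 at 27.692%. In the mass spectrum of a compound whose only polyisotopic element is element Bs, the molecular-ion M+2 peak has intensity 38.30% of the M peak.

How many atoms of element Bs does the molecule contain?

1

With n Bs atoms, P(M+2)/P(M) = C(n,1)·p^(n−1)q / p^n = n·q/p = n · 0.27692/0.72308.
n = 0.3830 × 0.72308/0.27692 = 1.00 ≈ 1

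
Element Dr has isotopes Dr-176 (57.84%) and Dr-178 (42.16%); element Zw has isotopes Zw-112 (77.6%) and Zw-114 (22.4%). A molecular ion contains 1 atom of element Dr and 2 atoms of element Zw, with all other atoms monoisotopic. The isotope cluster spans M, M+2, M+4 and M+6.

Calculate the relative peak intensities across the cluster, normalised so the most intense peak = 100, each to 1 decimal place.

Element Dr pattern (n=1): 0.5784 : 0.4216
Element Zw pattern (n=2): 0.602176 : 0.347648 : 0.050176
Convolve the two distributions (both contribute in 2-u steps):
  M: 0.5784×0.602176 = 0.348299
  M+2: 0.5784×0.347648 + 0.4216×0.602176 = 0.454957
  M+4: 0.5784×0.050176 + 0.4216×0.347648 = 0.175590
  M+6: 0.4216×0.050176 = 0.021154
Scale to base peak (0.454957) = 100: 76.6 : 100.0 : 38.6 : 4.6

76.6 : 100.0 : 38.6 : 4.6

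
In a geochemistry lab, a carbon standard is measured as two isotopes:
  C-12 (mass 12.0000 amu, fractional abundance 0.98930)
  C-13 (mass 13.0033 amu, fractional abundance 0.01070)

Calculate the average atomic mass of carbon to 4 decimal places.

Average mass = Σ (abundance × isotope mass) = 0.98930 × 12.0000 + 0.01070 × 13.0033
= 11.87160 + 0.13914 = 12.01074 amu

12.0107 amu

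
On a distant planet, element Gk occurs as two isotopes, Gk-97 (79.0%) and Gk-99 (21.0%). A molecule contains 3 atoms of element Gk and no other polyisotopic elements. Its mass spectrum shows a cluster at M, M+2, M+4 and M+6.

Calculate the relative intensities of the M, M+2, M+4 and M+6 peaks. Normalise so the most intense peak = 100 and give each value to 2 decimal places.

100.00 : 79.75 : 21.20 : 1.88

The 3 Gk atoms are independent, so intensities follow the terms of (0.790 + 0.210)^3.
P(M) = 0.790^3 = 0.493039
P(M+2) = 3 × 0.790^2 × 0.210^1 = 0.393183
P(M+4) = 3 × 0.790^1 × 0.210^2 = 0.104517
P(M+6) = 0.210^3 = 0.009261
The M peak is largest (0.493039); scaling to 100 gives 100.00 : 79.75 : 21.20 : 1.88.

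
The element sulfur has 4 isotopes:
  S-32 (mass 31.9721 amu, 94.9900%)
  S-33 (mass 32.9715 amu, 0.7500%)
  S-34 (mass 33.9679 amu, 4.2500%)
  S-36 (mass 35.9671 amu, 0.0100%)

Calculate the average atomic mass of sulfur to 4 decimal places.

32.0648 amu

The abundance-weighted mean is 0.949900 × 31.9721 + 0.007500 × 32.9715 + 0.042500 × 33.9679 + 0.000100 × 35.9671
= 30.37030 + 0.24729 + 1.44364 + 0.00360 = 32.06483 amu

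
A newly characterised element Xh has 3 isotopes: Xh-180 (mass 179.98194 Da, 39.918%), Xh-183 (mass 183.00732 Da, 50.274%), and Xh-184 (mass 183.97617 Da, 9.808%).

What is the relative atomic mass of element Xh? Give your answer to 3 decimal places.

Ar = Σ fᵢ·mᵢ = 0.39918 × 179.98194 + 0.50274 × 183.00732 + 0.09808 × 183.97617
= 71.845191 + 92.005100 + 18.044383 = 181.894674 Da

181.895 Da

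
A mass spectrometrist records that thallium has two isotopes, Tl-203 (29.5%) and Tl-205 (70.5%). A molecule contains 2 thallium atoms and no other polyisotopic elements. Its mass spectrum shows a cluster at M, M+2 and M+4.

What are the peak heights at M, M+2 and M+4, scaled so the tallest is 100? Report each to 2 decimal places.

Each Tl atom is independently Tl-203 (p = 0.295) or Tl-205 (q = 0.705); the cluster is the binomial expansion (p + q)^2.
P(M) = 0.295^2 = 0.087025
P(M+2) = 2 × 0.295^1 × 0.705^1 = 0.415950
P(M+4) = 0.705^2 = 0.497025
The M+4 peak is largest (0.497025); scaling to 100 gives 17.51 : 83.69 : 100.00.

17.51 : 83.69 : 100.00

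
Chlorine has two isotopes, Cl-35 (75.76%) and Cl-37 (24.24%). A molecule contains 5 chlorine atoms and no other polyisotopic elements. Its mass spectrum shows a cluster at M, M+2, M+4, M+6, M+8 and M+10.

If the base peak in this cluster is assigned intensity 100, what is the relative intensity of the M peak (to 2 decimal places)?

(0.7576 + 0.2424)^5 gives M 0.2496, M+2 0.3993, M+4 0.2555, M+6 0.0817, M+8 0.0131, M+10 0.0008; the largest is M+2.
P(M+2) = C(5,1) × 0.7576^4 × 0.2424^1 = 5 × 0.32942751 × 0.2424 = 0.399266 (base)
P(M) = C(5,0) × 0.7576^5 × 0.2424^0 = 1 × 0.24957428 × 1.0000 = 0.249574
Relative intensity = 0.249574 / 0.399266 × 100 = 62.51

62.51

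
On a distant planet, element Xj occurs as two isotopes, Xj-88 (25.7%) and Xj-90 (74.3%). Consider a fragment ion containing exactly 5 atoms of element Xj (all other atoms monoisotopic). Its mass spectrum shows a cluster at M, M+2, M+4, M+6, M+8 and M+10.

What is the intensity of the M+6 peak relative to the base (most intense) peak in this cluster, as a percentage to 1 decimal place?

(0.257 + 0.743)^5 gives M 0.0011, M+2 0.0162, M+4 0.0937, M+6 0.2709, M+8 0.3916, M+10 0.2264; the largest is M+8.
P(M+8) = C(5,4) × 0.257^1 × 0.743^4 = 5 × 0.2570 × 0.3047581 = 0.391614 (base)
P(M+6) = C(5,3) × 0.257^2 × 0.743^3 = 10 × 0.066049 × 0.41017241 = 0.270915
Relative intensity = 0.270915 / 0.391614 × 100 = 69.2

69.2%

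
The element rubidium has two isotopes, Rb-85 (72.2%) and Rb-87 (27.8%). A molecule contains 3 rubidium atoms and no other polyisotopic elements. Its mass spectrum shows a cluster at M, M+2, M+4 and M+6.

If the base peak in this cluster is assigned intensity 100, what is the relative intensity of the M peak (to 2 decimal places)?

Binomial terms of (0.722 + 0.278)^3: M 0.3764, M+2 0.4348, M+4 0.1674, M+6 0.0215 → M+2 is the base peak.
P(M+2) = C(3,1) × 0.722^2 × 0.278^1 = 3 × 0.521284 × 0.2780 = 0.434751 (base)
P(M) = C(3,0) × 0.722^3 × 0.278^0 = 1 × 0.37636705 × 1.0000 = 0.376367
Relative intensity = 0.376367 / 0.434751 × 100 = 86.57

86.57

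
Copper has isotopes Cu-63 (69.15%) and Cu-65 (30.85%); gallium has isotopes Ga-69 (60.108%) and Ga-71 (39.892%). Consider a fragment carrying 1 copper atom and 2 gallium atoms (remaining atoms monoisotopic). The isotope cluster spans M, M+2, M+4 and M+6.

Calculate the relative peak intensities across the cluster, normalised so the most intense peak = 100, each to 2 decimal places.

56.39 : 100.00 : 58.23 : 11.08

Copper pattern (n=1): 0.6915 : 0.3085
Gallium pattern (n=2): 0.36129717 : 0.47956567 : 0.15913717
Convolve the two distributions (both contribute in 2-u steps):
  M: 0.6915×0.36129717 = 0.249837
  M+2: 0.6915×0.47956567 + 0.3085×0.36129717 = 0.443080
  M+4: 0.6915×0.15913717 + 0.3085×0.47956567 = 0.257989
  M+6: 0.3085×0.15913717 = 0.049094
Scale to base peak (0.443080) = 100: 56.39 : 100.00 : 58.23 : 11.08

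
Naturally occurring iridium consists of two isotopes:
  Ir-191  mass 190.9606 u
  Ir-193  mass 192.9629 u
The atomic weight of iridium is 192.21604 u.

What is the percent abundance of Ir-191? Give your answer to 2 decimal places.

37.30%

Let x be the fractional abundance of Ir-191; then Ir-193 has abundance 1 − x.
190.9606·x + 192.9629·(1 − x) = 192.21604
(190.9606 − 192.9629)·x = 192.21604 − 192.9629
x = -0.74686 / -2.0023 = 0.37300 → 37.30% Ir-191, 62.70% Ir-193.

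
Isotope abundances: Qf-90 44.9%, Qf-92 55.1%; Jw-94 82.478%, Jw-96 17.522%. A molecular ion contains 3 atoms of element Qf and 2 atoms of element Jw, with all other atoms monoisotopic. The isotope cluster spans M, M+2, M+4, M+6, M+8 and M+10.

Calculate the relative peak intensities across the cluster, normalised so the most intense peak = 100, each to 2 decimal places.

Element Qf pattern (n=3): 0.09051885 : 0.33324645 : 0.40895055 : 0.16728415
Element Jw pattern (n=2): 0.68026205 : 0.2890359 : 0.03070205
Convolve the two distributions (both contribute in 2-u steps):
  M: 0.09051885×0.68026205 = 0.061577
  M+2: 0.09051885×0.2890359 + 0.33324645×0.68026205 = 0.252858
  M+4: 0.09051885×0.03070205 + 0.33324645×0.2890359 + 0.40895055×0.68026205 = 0.377293
  M+6: 0.33324645×0.03070205 + 0.40895055×0.2890359 + 0.16728415×0.68026205 = 0.242230
  M+8: 0.40895055×0.03070205 + 0.16728415×0.2890359 = 0.060907
  M+10: 0.16728415×0.03070205 = 0.005136
Scale to base peak (0.377293) = 100: 16.32 : 67.02 : 100.00 : 64.20 : 16.14 : 1.36

16.32 : 67.02 : 100.00 : 64.20 : 16.14 : 1.36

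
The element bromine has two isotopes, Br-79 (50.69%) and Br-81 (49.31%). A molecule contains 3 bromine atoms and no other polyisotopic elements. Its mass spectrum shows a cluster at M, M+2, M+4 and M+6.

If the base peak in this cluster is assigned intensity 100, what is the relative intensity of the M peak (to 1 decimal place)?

34.3

Binomial terms of (0.5069 + 0.4931)^3: M 0.1302, M+2 0.3801, M+4 0.3698, M+6 0.1199 → M+2 is the base peak.
P(M+2) = C(3,1) × 0.5069^2 × 0.4931^1 = 3 × 0.25694761 × 0.4931 = 0.380103 (base)
P(M) = C(3,0) × 0.5069^3 × 0.4931^0 = 1 × 0.13024674 × 1.0000 = 0.130247
Relative intensity = 0.130247 / 0.380103 × 100 = 34.3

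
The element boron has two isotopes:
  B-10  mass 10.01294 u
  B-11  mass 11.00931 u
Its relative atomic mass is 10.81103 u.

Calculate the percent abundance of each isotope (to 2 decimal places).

B-10: 19.90%, B-11: 80.10%

Writing the weighted mean with unknown fraction x of B-10:
10.01294·x + 11.00931·(1 − x) = 10.81103
(10.01294 − 11.00931)·x = 10.81103 − 11.00931
x = -0.19828 / -0.99637 = 0.19900 → 19.90% B-10, 80.10% B-11.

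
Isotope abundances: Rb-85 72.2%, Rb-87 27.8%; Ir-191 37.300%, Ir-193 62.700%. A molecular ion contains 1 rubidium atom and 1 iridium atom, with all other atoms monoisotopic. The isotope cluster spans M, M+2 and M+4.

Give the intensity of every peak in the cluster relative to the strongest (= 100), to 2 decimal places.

Rubidium pattern (n=1): 0.7220 : 0.2780
Iridium pattern (n=1): 0.3730 : 0.6270
Convolve the two distributions (both contribute in 2-u steps):
  M: 0.7220×0.3730 = 0.269306
  M+2: 0.7220×0.6270 + 0.2780×0.3730 = 0.556388
  M+4: 0.2780×0.6270 = 0.174306
Scale to base peak (0.556388) = 100: 48.40 : 100.00 : 31.33

48.40 : 100.00 : 31.33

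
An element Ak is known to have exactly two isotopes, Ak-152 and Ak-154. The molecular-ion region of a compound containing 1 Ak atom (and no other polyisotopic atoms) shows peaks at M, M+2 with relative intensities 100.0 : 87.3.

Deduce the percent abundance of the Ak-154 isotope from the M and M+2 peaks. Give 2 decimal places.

Write p for the Ak-152 fraction. I(M+2)/I(M) = [C(1,1)·p^0·(1−p)] / p^1 = 1·(1−p)/p = 87.3/100.0 = 0.8730
(1−p)/p = 0.8730/1 = 0.8730  ⇒  p = 1/(1 + 0.8730) = 0.5339
Ak-152: 53.39%, Ak-154: 46.61%.

46.61%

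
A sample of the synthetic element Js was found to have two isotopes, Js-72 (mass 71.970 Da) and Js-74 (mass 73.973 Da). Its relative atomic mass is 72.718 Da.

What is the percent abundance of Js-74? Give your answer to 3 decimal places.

37.344%

Writing the weighted mean with unknown fraction x of Js-72:
71.970·x + 73.973·(1 − x) = 72.718
(71.970 − 73.973)·x = 72.718 − 73.973
x = -1.255 / -2.003 = 0.62656 → 62.656% Js-72, 37.344% Js-74.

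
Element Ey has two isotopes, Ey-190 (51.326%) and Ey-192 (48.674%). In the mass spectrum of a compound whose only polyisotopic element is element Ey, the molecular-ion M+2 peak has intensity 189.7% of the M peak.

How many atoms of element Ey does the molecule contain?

With n Ey atoms, P(M+2)/P(M) = C(n,1)·p^(n−1)q / p^n = n·q/p = n · 0.48674/0.51326.
n = 1.897 × 0.51326/0.48674 = 2.00 ≈ 2

2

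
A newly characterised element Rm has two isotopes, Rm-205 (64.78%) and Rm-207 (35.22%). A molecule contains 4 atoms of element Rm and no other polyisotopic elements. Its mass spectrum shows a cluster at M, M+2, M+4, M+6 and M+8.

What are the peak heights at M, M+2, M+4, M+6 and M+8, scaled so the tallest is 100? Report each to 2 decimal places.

45.98 : 100.00 : 81.55 : 29.56 : 4.02

Expanding (0.6478 + 0.3522)^4:
P(M) = 0.6478^4 = 0.176102
P(M+2) = 4 × 0.6478^3 × 0.3522^1 = 0.382977
P(M+4) = 6 × 0.6478^2 × 0.3522^2 = 0.312329
P(M+6) = 4 × 0.6478^1 × 0.3522^3 = 0.113206
P(M+8) = 0.3522^4 = 0.015387
The M+2 peak is largest (0.382977); scaling to 100 gives 45.98 : 100.00 : 81.55 : 29.56 : 4.02.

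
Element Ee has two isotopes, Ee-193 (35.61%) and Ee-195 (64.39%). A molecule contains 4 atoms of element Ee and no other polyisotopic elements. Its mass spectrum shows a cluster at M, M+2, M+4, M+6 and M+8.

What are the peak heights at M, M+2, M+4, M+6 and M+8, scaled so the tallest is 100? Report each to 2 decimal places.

4.23 : 30.58 : 82.96 : 100.00 : 45.20

Expanding (0.3561 + 0.6439)^4:
P(M) = 0.3561^4 = 0.016080
P(M+2) = 4 × 0.3561^3 × 0.6439^1 = 0.116304
P(M+4) = 6 × 0.3561^2 × 0.6439^2 = 0.315451
P(M+6) = 4 × 0.3561^1 × 0.6439^3 = 0.380266
P(M+8) = 0.6439^4 = 0.171899
The M+6 peak is largest (0.380266); scaling to 100 gives 4.23 : 30.58 : 82.96 : 100.00 : 45.20.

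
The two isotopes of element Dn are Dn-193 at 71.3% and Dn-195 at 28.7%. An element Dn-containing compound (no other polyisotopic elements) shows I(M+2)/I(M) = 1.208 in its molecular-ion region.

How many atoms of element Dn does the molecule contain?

3

For n independent Dn atoms, I(M+2)/I(M) = n · (abundance Dn-195) / (abundance Dn-193) = n · 0.287/0.713.
n = 1.208 × 0.713/0.287 = 3.00 ≈ 3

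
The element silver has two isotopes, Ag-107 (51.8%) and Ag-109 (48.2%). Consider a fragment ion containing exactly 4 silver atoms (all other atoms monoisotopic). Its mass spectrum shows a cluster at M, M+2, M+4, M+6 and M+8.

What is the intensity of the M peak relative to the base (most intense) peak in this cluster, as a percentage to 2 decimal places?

19.25%

Term probabilities: M 0.0720, M+2 0.2680, M+4 0.3740, M+6 0.2320, M+8 0.0540. Base peak = M+4.
P(M+4) = C(4,2) × 0.518^2 × 0.482^2 = 6 × 0.268324 × 0.232324 = 0.374029 (base)
P(M) = C(4,0) × 0.518^4 × 0.482^0 = 1 × 0.07199777 × 1.0000 = 0.071998
Relative intensity = 0.071998 / 0.374029 × 100 = 19.25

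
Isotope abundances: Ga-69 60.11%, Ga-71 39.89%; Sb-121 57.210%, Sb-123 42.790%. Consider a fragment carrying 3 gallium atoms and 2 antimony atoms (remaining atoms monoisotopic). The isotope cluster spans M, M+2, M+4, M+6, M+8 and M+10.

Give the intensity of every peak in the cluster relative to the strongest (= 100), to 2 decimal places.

20.58 : 71.76 : 100.00 : 69.61 : 24.21 : 3.36

Gallium pattern (n=3): 0.21719018 : 0.43239309 : 0.28694328 : 0.06347345
Antimony pattern (n=2): 0.32729841 : 0.48960318 : 0.18309841
Convolve the two distributions (both contribute in 2-u steps):
  M: 0.21719018×0.32729841 = 0.071086
  M+2: 0.21719018×0.48960318 + 0.43239309×0.32729841 = 0.247859
  M+4: 0.21719018×0.18309841 + 0.43239309×0.48960318 + 0.28694328×0.32729841 = 0.345384
  M+6: 0.43239309×0.18309841 + 0.28694328×0.48960318 + 0.06347345×0.32729841 = 0.240434
  M+8: 0.28694328×0.18309841 + 0.06347345×0.48960318 = 0.083616
  M+10: 0.06347345×0.18309841 = 0.011622
Scale to base peak (0.345384) = 100: 20.58 : 71.76 : 100.00 : 69.61 : 24.21 : 3.36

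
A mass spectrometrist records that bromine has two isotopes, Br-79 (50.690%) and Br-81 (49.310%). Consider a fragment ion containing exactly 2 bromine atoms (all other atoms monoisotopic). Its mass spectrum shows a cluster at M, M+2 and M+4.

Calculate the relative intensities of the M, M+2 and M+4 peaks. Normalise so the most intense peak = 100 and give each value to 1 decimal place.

Expanding (0.50690 + 0.49310)^2:
P(M) = 0.50690^2 = 0.256948
P(M+2) = 2 × 0.50690^1 × 0.49310^1 = 0.499905
P(M+4) = 0.49310^2 = 0.243148
The M+2 peak is largest (0.499905); scaling to 100 gives 51.4 : 100.0 : 48.6.

51.4 : 100.0 : 48.6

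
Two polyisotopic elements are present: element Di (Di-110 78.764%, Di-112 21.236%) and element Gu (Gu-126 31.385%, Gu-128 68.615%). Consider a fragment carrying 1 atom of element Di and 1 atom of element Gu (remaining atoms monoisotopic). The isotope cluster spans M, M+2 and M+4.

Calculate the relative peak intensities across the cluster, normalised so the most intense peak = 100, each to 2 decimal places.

Element Di pattern (n=1): 0.78764 : 0.21236
Element Gu pattern (n=1): 0.31385 : 0.68615
Convolve the two distributions (both contribute in 2-u steps):
  M: 0.78764×0.31385 = 0.247201
  M+2: 0.78764×0.68615 + 0.21236×0.31385 = 0.607088
  M+4: 0.21236×0.68615 = 0.145711
Scale to base peak (0.607088) = 100: 40.72 : 100.00 : 24.00

40.72 : 100.00 : 24.00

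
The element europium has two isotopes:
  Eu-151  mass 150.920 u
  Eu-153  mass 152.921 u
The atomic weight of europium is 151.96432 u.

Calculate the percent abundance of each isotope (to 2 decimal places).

Eu-151: 47.81%, Eu-153: 52.19%

Writing the weighted mean with unknown fraction x of Eu-151:
150.920·x + 152.921·(1 − x) = 151.96432
(150.920 − 152.921)·x = 151.96432 − 152.921
x = -0.95668 / -2.001 = 0.47810 → 47.81% Eu-151, 52.19% Eu-153.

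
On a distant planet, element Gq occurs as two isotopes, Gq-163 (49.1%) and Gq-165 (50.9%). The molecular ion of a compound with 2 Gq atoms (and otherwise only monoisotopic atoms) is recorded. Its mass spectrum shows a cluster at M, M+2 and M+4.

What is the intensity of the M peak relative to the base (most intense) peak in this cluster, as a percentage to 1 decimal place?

48.2%

Binomial terms of (0.491 + 0.509)^2: M 0.2411, M+2 0.4998, M+4 0.2591 → M+2 is the base peak.
P(M+2) = C(2,1) × 0.491^1 × 0.509^1 = 2 × 0.4910 × 0.5090 = 0.499838 (base)
P(M) = C(2,0) × 0.491^2 × 0.509^0 = 1 × 0.241081 × 1.0000 = 0.241081
Relative intensity = 0.241081 / 0.499838 × 100 = 48.2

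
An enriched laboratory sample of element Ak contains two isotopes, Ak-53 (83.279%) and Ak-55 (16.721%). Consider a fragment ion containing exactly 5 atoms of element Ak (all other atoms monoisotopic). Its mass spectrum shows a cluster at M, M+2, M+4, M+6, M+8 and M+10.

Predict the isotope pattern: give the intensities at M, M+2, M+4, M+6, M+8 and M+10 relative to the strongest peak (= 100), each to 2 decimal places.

99.61 : 100.00 : 40.16 : 8.06 : 0.81 : 0.03

The 5 Ak atoms are independent, so intensities follow the terms of (0.83279 + 0.16721)^5.
P(M) = 0.83279^5 = 0.400569
P(M+2) = 5 × 0.83279^4 × 0.16721^1 = 0.402137
P(M+4) = 10 × 0.83279^3 × 0.16721^2 = 0.161485
P(M+6) = 10 × 0.83279^2 × 0.16721^3 = 0.032423
P(M+8) = 5 × 0.83279^1 × 0.16721^4 = 0.003255
P(M+10) = 0.16721^5 = 0.000131
The M+2 peak is largest (0.402137); scaling to 100 gives 99.61 : 100.00 : 40.16 : 8.06 : 0.81 : 0.03.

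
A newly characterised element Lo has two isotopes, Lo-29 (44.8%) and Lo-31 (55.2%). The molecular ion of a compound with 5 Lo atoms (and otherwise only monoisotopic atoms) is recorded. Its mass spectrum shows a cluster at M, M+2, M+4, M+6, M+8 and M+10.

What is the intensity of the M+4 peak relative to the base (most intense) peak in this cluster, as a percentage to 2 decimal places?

81.16%

Term probabilities: M 0.0180, M+2 0.1112, M+4 0.2740, M+6 0.3376, M+8 0.2080, M+10 0.0513. Base peak = M+6.
P(M+6) = C(5,3) × 0.448^2 × 0.552^3 = 10 × 0.200704 × 0.16819661 = 0.337577 (base)
P(M+4) = C(5,2) × 0.448^3 × 0.552^2 = 10 × 0.08991539 × 0.304704 = 0.273976
Relative intensity = 0.273976 / 0.337577 × 100 = 81.16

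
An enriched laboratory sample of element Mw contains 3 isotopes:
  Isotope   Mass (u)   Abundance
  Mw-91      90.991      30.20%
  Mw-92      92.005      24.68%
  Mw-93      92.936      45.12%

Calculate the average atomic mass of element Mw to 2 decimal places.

Ar = Σ fᵢ·mᵢ = 0.3020 × 90.991 + 0.2468 × 92.005 + 0.4512 × 92.936
= 27.4793 + 22.7068 + 41.9327 = 92.1188 u

92.12 u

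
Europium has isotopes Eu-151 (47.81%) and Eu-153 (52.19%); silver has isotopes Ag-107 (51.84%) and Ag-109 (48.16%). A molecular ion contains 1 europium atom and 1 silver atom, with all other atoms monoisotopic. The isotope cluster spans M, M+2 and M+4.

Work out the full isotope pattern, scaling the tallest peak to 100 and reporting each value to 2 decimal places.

Europium pattern (n=1): 0.4781 : 0.5219
Silver pattern (n=1): 0.5184 : 0.4816
Convolve the two distributions (both contribute in 2-u steps):
  M: 0.4781×0.5184 = 0.247847
  M+2: 0.4781×0.4816 + 0.5219×0.5184 = 0.500806
  M+4: 0.5219×0.4816 = 0.251347
Scale to base peak (0.500806) = 100: 49.49 : 100.00 : 50.19

49.49 : 100.00 : 50.19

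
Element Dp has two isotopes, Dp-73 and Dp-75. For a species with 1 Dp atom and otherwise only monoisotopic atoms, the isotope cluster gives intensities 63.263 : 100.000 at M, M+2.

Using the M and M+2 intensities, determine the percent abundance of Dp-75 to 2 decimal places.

61.25%

Write p for the Dp-73 fraction. I(M+2)/I(M) = [C(1,1)·p^0·(1−p)] / p^1 = 1·(1−p)/p = 100.000/63.263 = 1.5807
(1−p)/p = 1.5807/1 = 1.5807  ⇒  p = 1/(1 + 1.5807) = 0.3875
Dp-73: 38.75%, Dp-75: 61.25%.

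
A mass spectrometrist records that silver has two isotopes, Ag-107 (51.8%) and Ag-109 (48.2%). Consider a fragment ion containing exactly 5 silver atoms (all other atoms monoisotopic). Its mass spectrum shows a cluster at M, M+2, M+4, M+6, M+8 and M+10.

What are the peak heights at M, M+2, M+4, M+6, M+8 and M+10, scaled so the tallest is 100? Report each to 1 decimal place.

11.5 : 53.7 : 100.0 : 93.1 : 43.3 : 8.1

Each Ag atom is independently Ag-107 (p = 0.518) or Ag-109 (q = 0.482); the cluster is the binomial expansion (p + q)^5.
P(M) = 0.518^5 = 0.037295
P(M+2) = 5 × 0.518^4 × 0.482^1 = 0.173515
P(M+4) = 10 × 0.518^3 × 0.482^2 = 0.322911
P(M+6) = 10 × 0.518^2 × 0.482^3 = 0.300470
P(M+8) = 5 × 0.518^1 × 0.482^4 = 0.139794
P(M+10) = 0.482^5 = 0.026016
The M+4 peak is largest (0.322911); scaling to 100 gives 11.5 : 53.7 : 100.0 : 93.1 : 43.3 : 8.1.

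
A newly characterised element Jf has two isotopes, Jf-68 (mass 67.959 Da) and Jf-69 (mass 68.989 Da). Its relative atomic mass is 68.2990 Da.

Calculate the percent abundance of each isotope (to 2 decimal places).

Jf-68: 66.99%, Jf-69: 33.01%

With x = fraction of Jf-68 (so Jf-69 is 1 − x):
67.959·x + 68.989·(1 − x) = 68.2990
(67.959 − 68.989)·x = 68.2990 − 68.989
x = -0.6900 / -1.030 = 0.66990 → 66.99% Jf-68, 33.01% Jf-69.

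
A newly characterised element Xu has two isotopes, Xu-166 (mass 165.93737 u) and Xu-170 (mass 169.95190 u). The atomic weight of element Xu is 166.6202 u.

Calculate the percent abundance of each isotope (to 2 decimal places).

Let x be the fractional abundance of Xu-166; then Xu-170 has abundance 1 − x.
165.93737·x + 169.95190·(1 − x) = 166.6202
(165.93737 − 169.95190)·x = 166.6202 − 169.95190
x = -3.33170 / -4.01453 = 0.82991 → 82.99% Xu-166, 17.01% Xu-170.

Xu-166: 82.99%, Xu-170: 17.01%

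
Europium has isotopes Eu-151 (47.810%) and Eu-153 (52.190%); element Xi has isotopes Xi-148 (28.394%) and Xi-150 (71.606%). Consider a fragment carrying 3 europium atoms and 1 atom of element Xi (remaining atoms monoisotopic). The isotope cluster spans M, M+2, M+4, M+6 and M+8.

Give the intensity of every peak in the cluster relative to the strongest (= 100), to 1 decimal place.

8.5 : 49.0 : 100.0 : 87.2 : 27.7

Europium pattern (n=3): 0.10928391 : 0.3578871 : 0.39067407 : 0.14215492
Element Xi pattern (n=1): 0.28394 : 0.71606
Convolve the two distributions (both contribute in 2-u steps):
  M: 0.10928391×0.28394 = 0.031030
  M+2: 0.10928391×0.71606 + 0.3578871×0.28394 = 0.179872
  M+4: 0.3578871×0.71606 + 0.39067407×0.28394 = 0.367197
  M+6: 0.39067407×0.71606 + 0.14215492×0.28394 = 0.320110
  M+8: 0.14215492×0.71606 = 0.101791
Scale to base peak (0.367197) = 100: 8.5 : 49.0 : 100.0 : 87.2 : 27.7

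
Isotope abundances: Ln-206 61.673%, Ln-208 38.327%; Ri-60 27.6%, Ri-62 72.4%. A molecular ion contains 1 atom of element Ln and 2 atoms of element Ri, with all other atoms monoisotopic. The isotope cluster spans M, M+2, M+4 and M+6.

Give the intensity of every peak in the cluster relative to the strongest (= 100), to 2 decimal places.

9.86 : 57.86 : 100.00 : 42.17

Element Ln pattern (n=1): 0.61673 : 0.38327
Element Ri pattern (n=2): 0.076176 : 0.399648 : 0.524176
Convolve the two distributions (both contribute in 2-u steps):
  M: 0.61673×0.076176 = 0.046980
  M+2: 0.61673×0.399648 + 0.38327×0.076176 = 0.275671
  M+4: 0.61673×0.524176 + 0.38327×0.399648 = 0.476448
  M+6: 0.38327×0.524176 = 0.200901
Scale to base peak (0.476448) = 100: 9.86 : 57.86 : 100.00 : 42.17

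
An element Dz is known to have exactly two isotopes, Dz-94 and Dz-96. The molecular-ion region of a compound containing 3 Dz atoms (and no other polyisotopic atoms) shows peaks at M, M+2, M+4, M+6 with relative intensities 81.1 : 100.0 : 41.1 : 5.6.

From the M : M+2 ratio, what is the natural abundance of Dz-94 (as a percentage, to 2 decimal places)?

Write p for the Dz-94 fraction. I(M+2)/I(M) = [C(3,1)·p^2·(1−p)] / p^3 = 3·(1−p)/p = 100.0/81.1 = 1.2330
(1−p)/p = 1.2330/3 = 0.4110  ⇒  p = 1/(1 + 0.4110) = 0.7087
Dz-94: 70.87%, Dz-96: 29.13%.

70.87%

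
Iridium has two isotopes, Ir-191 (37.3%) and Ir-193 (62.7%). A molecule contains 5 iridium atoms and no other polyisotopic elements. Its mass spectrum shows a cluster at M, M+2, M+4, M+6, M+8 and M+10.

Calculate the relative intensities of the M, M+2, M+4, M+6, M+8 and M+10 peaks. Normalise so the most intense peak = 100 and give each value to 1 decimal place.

2.1 : 17.7 : 59.5 : 100.0 : 84.0 : 28.3

The 5 Ir atoms are independent, so intensities follow the terms of (0.373 + 0.627)^5.
P(M) = 0.373^5 = 0.007220
P(M+2) = 5 × 0.373^4 × 0.627^1 = 0.060684
P(M+4) = 10 × 0.373^3 × 0.627^2 = 0.204015
P(M+6) = 10 × 0.373^2 × 0.627^3 = 0.342942
P(M+8) = 5 × 0.373^1 × 0.627^4 = 0.288237
P(M+10) = 0.627^5 = 0.096903
The M+6 peak is largest (0.342942); scaling to 100 gives 2.1 : 17.7 : 59.5 : 100.0 : 84.0 : 28.3.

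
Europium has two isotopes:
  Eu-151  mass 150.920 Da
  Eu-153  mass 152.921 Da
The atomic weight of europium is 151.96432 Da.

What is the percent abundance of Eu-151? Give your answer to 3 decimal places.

47.810%

Writing the weighted mean with unknown fraction x of Eu-151:
150.920·x + 152.921·(1 − x) = 151.96432
(150.920 − 152.921)·x = 151.96432 − 152.921
x = -0.95668 / -2.001 = 0.47810 → 47.810% Eu-151, 52.190% Eu-153.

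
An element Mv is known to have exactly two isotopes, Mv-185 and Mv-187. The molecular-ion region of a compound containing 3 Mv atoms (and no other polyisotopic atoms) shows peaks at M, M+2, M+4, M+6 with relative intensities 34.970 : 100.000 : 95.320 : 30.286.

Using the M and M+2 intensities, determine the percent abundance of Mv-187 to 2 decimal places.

If p is the fraction of Mv that is Mv-185, then I(M+2)/I(M) = [C(3,1)·p^2·(1−p)] / p^3 = 3·(1−p)/p = 100.000/34.970 = 2.8596
(1−p)/p = 2.8596/3 = 0.9532  ⇒  p = 1/(1 + 0.9532) = 0.5120
Mv-185: 51.20%, Mv-187: 48.80%.

48.80%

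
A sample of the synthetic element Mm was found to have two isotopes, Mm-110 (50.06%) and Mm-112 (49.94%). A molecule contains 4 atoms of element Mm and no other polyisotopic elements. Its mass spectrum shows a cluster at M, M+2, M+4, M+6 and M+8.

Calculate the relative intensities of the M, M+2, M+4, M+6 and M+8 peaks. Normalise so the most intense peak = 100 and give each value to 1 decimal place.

Expanding (0.5006 + 0.4994)^4:
P(M) = 0.5006^4 = 0.062801
P(M+2) = 4 × 0.5006^3 × 0.4994^1 = 0.250600
P(M+4) = 6 × 0.5006^2 × 0.4994^2 = 0.374999
P(M+6) = 4 × 0.5006^1 × 0.4994^3 = 0.249400
P(M+8) = 0.4994^4 = 0.062201
The M+4 peak is largest (0.374999); scaling to 100 gives 16.7 : 66.8 : 100.0 : 66.5 : 16.6.

16.7 : 66.8 : 100.0 : 66.5 : 16.6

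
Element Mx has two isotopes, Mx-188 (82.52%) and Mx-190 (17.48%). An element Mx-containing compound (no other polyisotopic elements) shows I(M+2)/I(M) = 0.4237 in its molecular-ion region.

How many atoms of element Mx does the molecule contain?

For n independent Mx atoms, I(M+2)/I(M) = n · (abundance Mx-190) / (abundance Mx-188) = n · 0.1748/0.8252.
n = 0.4237 × 0.8252/0.1748 = 2.00 ≈ 2

2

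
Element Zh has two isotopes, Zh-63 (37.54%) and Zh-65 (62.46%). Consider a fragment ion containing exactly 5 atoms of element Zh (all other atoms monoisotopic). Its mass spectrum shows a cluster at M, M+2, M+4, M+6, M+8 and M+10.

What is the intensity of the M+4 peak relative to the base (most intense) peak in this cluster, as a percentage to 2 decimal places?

Binomial terms of (0.3754 + 0.6246)^5: M 0.0075, M+2 0.0620, M+4 0.2064, M+6 0.3434, M+8 0.2857, M+10 0.0951 → M+6 is the base peak.
P(M+6) = C(5,3) × 0.3754^2 × 0.6246^3 = 10 × 0.14092516 × 0.24367217 = 0.343395 (base)
P(M+4) = C(5,2) × 0.3754^3 × 0.6246^2 = 10 × 0.05290331 × 0.39012516 = 0.206389
Relative intensity = 0.206389 / 0.343395 × 100 = 60.10

60.10%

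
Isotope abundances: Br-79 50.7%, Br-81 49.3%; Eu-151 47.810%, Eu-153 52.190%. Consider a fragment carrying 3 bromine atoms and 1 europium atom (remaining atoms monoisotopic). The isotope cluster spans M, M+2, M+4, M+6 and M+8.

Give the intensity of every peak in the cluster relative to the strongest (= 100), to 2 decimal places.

Bromine pattern (n=3): 0.13032384 : 0.38017547 : 0.36967753 : 0.11982316
Europium pattern (n=1): 0.4781 : 0.5219
Convolve the two distributions (both contribute in 2-u steps):
  M: 0.13032384×0.4781 = 0.062308
  M+2: 0.13032384×0.5219 + 0.38017547×0.4781 = 0.249778
  M+4: 0.38017547×0.5219 + 0.36967753×0.4781 = 0.375156
  M+6: 0.36967753×0.5219 + 0.11982316×0.4781 = 0.250222
  M+8: 0.11982316×0.5219 = 0.062536
Scale to base peak (0.375156) = 100: 16.61 : 66.58 : 100.00 : 66.70 : 16.67

16.61 : 66.58 : 100.00 : 66.70 : 16.67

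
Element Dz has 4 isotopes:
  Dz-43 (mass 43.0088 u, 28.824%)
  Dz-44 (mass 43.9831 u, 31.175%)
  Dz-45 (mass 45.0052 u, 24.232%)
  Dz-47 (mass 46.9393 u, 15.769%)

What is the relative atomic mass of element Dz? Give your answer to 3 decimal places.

Ar = Σ fᵢ·mᵢ = 0.28824 × 43.0088 + 0.31175 × 43.9831 + 0.24232 × 45.0052 + 0.15769 × 46.9393
= 12.39686 + 13.71173 + 10.90566 + 7.40186 = 44.41611 u

44.416 u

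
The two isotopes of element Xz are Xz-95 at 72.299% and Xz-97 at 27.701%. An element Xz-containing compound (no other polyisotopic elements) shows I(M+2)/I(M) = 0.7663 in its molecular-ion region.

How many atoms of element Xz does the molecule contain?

2

With n Xz atoms, P(M+2)/P(M) = C(n,1)·p^(n−1)q / p^n = n·q/p = n · 0.27701/0.72299.
n = 0.7663 × 0.72299/0.27701 = 2.00 ≈ 2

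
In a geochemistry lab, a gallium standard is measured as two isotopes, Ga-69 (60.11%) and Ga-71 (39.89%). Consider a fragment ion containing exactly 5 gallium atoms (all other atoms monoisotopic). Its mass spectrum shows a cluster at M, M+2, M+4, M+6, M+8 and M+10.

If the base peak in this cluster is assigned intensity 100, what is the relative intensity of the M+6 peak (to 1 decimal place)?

66.4

(0.6011 + 0.3989)^5 gives M 0.0785, M+2 0.2604, M+4 0.3456, M+6 0.2293, M+8 0.0761, M+10 0.0101; the largest is M+4.
P(M+4) = C(5,2) × 0.6011^3 × 0.3989^2 = 10 × 0.21719018 × 0.15912121 = 0.345596 (base)
P(M+6) = C(5,3) × 0.6011^2 × 0.3989^3 = 10 × 0.36132121 × 0.06347345 = 0.229343
Relative intensity = 0.229343 / 0.345596 × 100 = 66.4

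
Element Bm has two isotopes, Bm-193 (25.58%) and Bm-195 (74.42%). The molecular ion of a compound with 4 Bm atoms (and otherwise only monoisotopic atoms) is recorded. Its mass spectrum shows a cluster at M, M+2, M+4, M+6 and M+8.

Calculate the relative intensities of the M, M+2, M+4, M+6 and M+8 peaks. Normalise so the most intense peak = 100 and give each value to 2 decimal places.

1.02 : 11.81 : 51.56 : 100.00 : 72.73

The 4 Bm atoms are independent, so intensities follow the terms of (0.2558 + 0.7442)^4.
P(M) = 0.2558^4 = 0.004282
P(M+2) = 4 × 0.2558^3 × 0.7442^1 = 0.049825
P(M+4) = 6 × 0.2558^2 × 0.7442^2 = 0.217436
P(M+6) = 4 × 0.2558^1 × 0.7442^3 = 0.421725
P(M+8) = 0.7442^4 = 0.306732
The M+6 peak is largest (0.421725); scaling to 100 gives 1.02 : 11.81 : 51.56 : 100.00 : 72.73.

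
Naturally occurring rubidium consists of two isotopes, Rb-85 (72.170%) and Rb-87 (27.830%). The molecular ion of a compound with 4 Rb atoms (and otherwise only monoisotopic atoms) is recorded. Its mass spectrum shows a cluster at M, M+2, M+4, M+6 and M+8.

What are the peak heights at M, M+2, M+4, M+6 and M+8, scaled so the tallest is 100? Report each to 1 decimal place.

Each Rb atom is independently Rb-85 (p = 0.72170) or Rb-87 (q = 0.27830); the cluster is the binomial expansion (p + q)^4.
P(M) = 0.72170^4 = 0.271286
P(M+2) = 4 × 0.72170^3 × 0.27830^1 = 0.418450
P(M+4) = 6 × 0.72170^2 × 0.27830^2 = 0.242042
P(M+6) = 4 × 0.72170^1 × 0.27830^3 = 0.062224
P(M+8) = 0.27830^4 = 0.005999
The M+2 peak is largest (0.418450); scaling to 100 gives 64.8 : 100.0 : 57.8 : 14.9 : 1.4.

64.8 : 100.0 : 57.8 : 14.9 : 1.4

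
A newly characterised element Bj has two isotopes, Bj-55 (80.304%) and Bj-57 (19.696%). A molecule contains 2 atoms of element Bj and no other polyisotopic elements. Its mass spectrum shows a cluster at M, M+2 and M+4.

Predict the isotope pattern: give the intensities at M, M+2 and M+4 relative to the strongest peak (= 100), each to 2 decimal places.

Expanding (0.80304 + 0.19696)^2:
P(M) = 0.80304^2 = 0.644873
P(M+2) = 2 × 0.80304^1 × 0.19696^1 = 0.316334
P(M+4) = 0.19696^2 = 0.038793
The M peak is largest (0.644873); scaling to 100 gives 100.00 : 49.05 : 6.02.

100.00 : 49.05 : 6.02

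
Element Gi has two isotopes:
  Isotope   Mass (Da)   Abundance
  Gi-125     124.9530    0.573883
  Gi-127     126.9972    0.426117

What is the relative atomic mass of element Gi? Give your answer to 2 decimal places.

The abundance-weighted mean is 0.573883 × 124.9530 + 0.426117 × 126.9972
= 71.70840 + 54.11567 = 125.82407 Da

125.82 Da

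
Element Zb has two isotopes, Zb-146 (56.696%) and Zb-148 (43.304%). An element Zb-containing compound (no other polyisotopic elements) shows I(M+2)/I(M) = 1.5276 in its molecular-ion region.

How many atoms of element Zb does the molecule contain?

The M+2/M ratio from n Zb atoms is n · q/p = n · 0.43304/0.56696.
n = 1.5276 × 0.56696/0.43304 = 2.00 ≈ 2

2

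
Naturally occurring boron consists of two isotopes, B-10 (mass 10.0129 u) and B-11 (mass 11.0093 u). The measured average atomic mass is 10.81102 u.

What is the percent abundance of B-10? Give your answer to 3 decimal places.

19.900%

Let x be the fractional abundance of B-10; then B-11 has abundance 1 − x.
10.0129·x + 11.0093·(1 − x) = 10.81102
(10.0129 − 11.0093)·x = 10.81102 − 11.0093
x = -0.19828 / -0.9964 = 0.19900 → 19.900% B-10, 80.100% B-11.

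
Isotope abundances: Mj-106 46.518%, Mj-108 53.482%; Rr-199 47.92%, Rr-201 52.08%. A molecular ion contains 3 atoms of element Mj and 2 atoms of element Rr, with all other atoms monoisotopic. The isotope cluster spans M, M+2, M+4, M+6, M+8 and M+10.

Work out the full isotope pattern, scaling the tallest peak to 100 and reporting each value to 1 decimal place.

7.0 : 39.6 : 89.0 : 100.0 : 56.2 : 12.6

Element Mj pattern (n=3): 0.10066143 : 0.347193 : 0.3991697 : 0.15297587
Element Rr pattern (n=2): 0.22963264 : 0.49913472 : 0.27123264
Convolve the two distributions (both contribute in 2-u steps):
  M: 0.10066143×0.22963264 = 0.023115
  M+2: 0.10066143×0.49913472 + 0.347193×0.22963264 = 0.129970
  M+4: 0.10066143×0.27123264 + 0.347193×0.49913472 + 0.3991697×0.22963264 = 0.292261
  M+6: 0.347193×0.27123264 + 0.3991697×0.49913472 + 0.15297587×0.22963264 = 0.328538
  M+8: 0.3991697×0.27123264 + 0.15297587×0.49913472 = 0.184623
  M+10: 0.15297587×0.27123264 = 0.041492
Scale to base peak (0.328538) = 100: 7.0 : 39.6 : 89.0 : 100.0 : 56.2 : 12.6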